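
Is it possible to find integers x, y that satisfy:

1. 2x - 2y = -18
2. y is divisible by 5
Yes

Take x = -9, y = 0. Substituting into each constraint:
  (1) 2(-9) - 2(0) = -18 ✓
  (2) 0 = 5 × 0, remainder 0 ✓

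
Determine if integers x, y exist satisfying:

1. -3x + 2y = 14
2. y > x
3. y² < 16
Yes

Take x = -6, y = -2. Substituting into each constraint:
  (1) -3(-6) + 2(-2) = 14 ✓
  (2) -2 > -6 ✓
  (3) y² = (-2)² = 4, and 4 < 16 ✓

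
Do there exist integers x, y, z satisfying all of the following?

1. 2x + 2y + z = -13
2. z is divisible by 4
No

The full constraint system is jointly infeasible over the integers. Each constraint and what it forces:

  - 2x + 2y + z = -13: is a linear equation tying the variables together
  - z is divisible by 4: restricts z to multiples of 4

Modular obstruction: writing z = 4z', every remaining term of the linear equation is divisible by 2, so the left side is ≡ 0 (mod 2); but the right side -13 ≡ 1 (mod 2). No integers can satisfy it.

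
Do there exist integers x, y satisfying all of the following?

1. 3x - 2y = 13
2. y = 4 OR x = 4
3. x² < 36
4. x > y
No

A contradictory subset is {3x - 2y = 13, y = 4 OR x = 4, x² < 36}. No integer assignment can satisfy these jointly:

  - 3x - 2y = 13: is a linear equation tying the variables together
  - y = 4 OR x = 4: forces a choice: either y = 4 or x = 4
  - x² < 36: restricts x to |x| ≤ 5

Split on the disjunction (y = 4 OR x = 4):
  • If y = 4: the equation forces x = 7, but x² < 36 requires |x| ≤ 5.
  • If x = 4: with x = 4, every remaining term of the linear equation is divisible by 2, so the left side is ≡ 0 (mod 2); but the right side 1 ≡ 1 (mod 2). No integers can satisfy it.
Both branches are infeasible, so the system has no integer solution.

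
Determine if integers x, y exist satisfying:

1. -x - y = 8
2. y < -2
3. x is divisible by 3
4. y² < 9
No

A contradictory subset is {y < -2, y² < 9}. No integer assignment can satisfy these jointly:

  - y < -2: bounds one variable relative to a constant
  - y² < 9: restricts y to |y| ≤ 2

Direct contradiction: the bounds on y require y ≥ -2 and y ≤ -3 simultaneously, which is empty.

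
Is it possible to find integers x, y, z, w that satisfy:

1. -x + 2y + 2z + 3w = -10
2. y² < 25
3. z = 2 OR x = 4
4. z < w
Yes

Take x = 21, y = -1, z = 2, w = 3. Substituting into each constraint:
  (1) (-21) + 2(-1) + 2(2) + 3(3) = -10 ✓
  (2) y² = (-1)² = 1, and 1 < 25 ✓
  (3) z = 2, target 2 ✓ (first branch holds)
  (4) 2 < 3 ✓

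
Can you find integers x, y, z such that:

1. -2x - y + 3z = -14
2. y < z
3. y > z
No

A contradictory subset is {y < z, y > z}. No integer assignment can satisfy these jointly:

  - y < z: bounds one variable relative to another variable
  - y > z: bounds one variable relative to another variable

Direct contradiction: z > y and y > z cannot both hold.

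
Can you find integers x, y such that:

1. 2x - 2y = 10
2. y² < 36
Yes

Take x = 5, y = 0. Substituting into each constraint:
  (1) 2(5) - 2(0) = 10 ✓
  (2) y² = (0)² = 0, and 0 < 36 ✓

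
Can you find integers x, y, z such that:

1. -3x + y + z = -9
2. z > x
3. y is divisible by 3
Yes

Take x = 5, y = 0, z = 6. Substituting into each constraint:
  (1) -3(5) + 0 + 6 = -9 ✓
  (2) 6 > 5 ✓
  (3) 0 = 3 × 0, remainder 0 ✓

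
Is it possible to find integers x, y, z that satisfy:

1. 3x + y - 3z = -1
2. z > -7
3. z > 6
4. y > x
Yes

Take x = 0, y = 20, z = 7. Substituting into each constraint:
  (1) 3(0) + 20 - 3(7) = -1 ✓
  (2) 7 > -7 ✓
  (3) 7 > 6 ✓
  (4) 20 > 0 ✓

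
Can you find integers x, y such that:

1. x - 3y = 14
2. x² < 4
Yes

Take x = -1, y = -5. Substituting into each constraint:
  (1) (-1) - 3(-5) = 14 ✓
  (2) x² = (-1)² = 1, and 1 < 4 ✓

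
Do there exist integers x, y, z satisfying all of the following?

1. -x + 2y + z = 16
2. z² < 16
Yes

Take x = 0, y = 8, z = 0. Substituting into each constraint:
  (1) 0 + 2(8) + 0 = 16 ✓
  (2) z² = (0)² = 0, and 0 < 16 ✓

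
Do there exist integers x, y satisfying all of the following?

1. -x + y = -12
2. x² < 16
Yes

Take x = 0, y = -12. Substituting into each constraint:
  (1) 0 + (-12) = -12 ✓
  (2) x² = (0)² = 0, and 0 < 16 ✓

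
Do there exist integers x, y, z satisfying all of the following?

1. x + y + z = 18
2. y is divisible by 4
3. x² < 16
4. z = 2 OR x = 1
Yes

Take x = 1, y = 0, z = 17. Substituting into each constraint:
  (1) 1 + 0 + 17 = 18 ✓
  (2) 0 = 4 × 0, remainder 0 ✓
  (3) x² = (1)² = 1, and 1 < 16 ✓
  (4) x = 1, target 1 ✓ (second branch holds)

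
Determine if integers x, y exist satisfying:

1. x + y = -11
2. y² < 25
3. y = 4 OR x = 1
Yes

Take x = -15, y = 4. Substituting into each constraint:
  (1) (-15) + 4 = -11 ✓
  (2) y² = (4)² = 16, and 16 < 25 ✓
  (3) y = 4, target 4 ✓ (first branch holds)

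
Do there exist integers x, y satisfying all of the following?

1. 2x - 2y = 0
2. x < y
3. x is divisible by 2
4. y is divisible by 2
No

A contradictory subset is {2x - 2y = 0, x < y}. No integer assignment can satisfy these jointly:

  - 2x - 2y = 0: is a linear equation tying the variables together
  - x < y: bounds one variable relative to another variable

From the equation, x − y = 0, i.e. y − x = 0; but y > x requires y − x ≥ 1. Contradiction.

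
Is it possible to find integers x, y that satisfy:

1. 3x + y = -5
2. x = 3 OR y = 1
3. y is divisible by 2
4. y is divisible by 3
No

A contradictory subset is {3x + y = -5, y is divisible by 3}. No integer assignment can satisfy these jointly:

  - 3x + y = -5: is a linear equation tying the variables together
  - y is divisible by 3: restricts y to multiples of 3

Modular obstruction: writing y = 3y', every remaining term of the linear equation is divisible by 3, so the left side is ≡ 0 (mod 3); but the right side -5 ≡ 1 (mod 3). No integers can satisfy it.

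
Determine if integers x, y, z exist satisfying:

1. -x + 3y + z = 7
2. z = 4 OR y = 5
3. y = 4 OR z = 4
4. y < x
Yes

Take x = 3, y = 2, z = 4. Substituting into each constraint:
  (1) (-3) + 3(2) + 4 = 7 ✓
  (2) z = 4, target 4 ✓ (first branch holds)
  (3) z = 4, target 4 ✓ (second branch holds)
  (4) 2 < 3 ✓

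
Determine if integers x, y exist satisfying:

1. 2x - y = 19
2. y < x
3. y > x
No

A contradictory subset is {y < x, y > x}. No integer assignment can satisfy these jointly:

  - y < x: bounds one variable relative to another variable
  - y > x: bounds one variable relative to another variable

Direct contradiction: x > y and y > x cannot both hold.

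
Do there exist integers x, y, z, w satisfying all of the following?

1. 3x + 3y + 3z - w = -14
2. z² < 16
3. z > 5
No

A contradictory subset is {z² < 16, z > 5}. No integer assignment can satisfy these jointly:

  - z² < 16: restricts z to |z| ≤ 3
  - z > 5: bounds one variable relative to a constant

Direct contradiction: the bounds on z require z ≥ 6 and z ≤ 3 simultaneously, which is empty.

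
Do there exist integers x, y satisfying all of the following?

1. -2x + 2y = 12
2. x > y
No

The full constraint system is jointly infeasible over the integers. Each constraint and what it forces:

  - -2x + 2y = 12: is a linear equation tying the variables together
  - x > y: bounds one variable relative to another variable

From the equation, x − y = -6, i.e. x − y = -6; but x > y requires x − y ≥ 1. Contradiction.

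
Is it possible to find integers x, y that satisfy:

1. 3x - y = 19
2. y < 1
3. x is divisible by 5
Yes

Take x = 0, y = -19. Substituting into each constraint:
  (1) 3(0) + 19 = 19 ✓
  (2) -19 < 1 ✓
  (3) 0 = 5 × 0, remainder 0 ✓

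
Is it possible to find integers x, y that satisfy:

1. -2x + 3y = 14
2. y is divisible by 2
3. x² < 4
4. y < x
No

A contradictory subset is {-2x + 3y = 14, x² < 4, y < x}. No integer assignment can satisfy these jointly:

  - -2x + 3y = 14: is a linear equation tying the variables together
  - x² < 4: restricts x to |x| ≤ 1
  - y < x: bounds one variable relative to another variable

Propagating the comparison: y < x and x ≤ 1 give y ≤ 0. Range argument: with x ∈ [-1, 1], y ∈ [−∞, 0], the left side of the equation is at most 2, but the right side is 14 > 2. No integer solution exists.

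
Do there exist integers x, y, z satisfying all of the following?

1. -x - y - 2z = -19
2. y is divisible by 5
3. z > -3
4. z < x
Yes

Take x = 2, y = 15, z = 1. Substituting into each constraint:
  (1) (-2) + (-15) - 2(1) = -19 ✓
  (2) 15 = 5 × 3, remainder 0 ✓
  (3) 1 > -3 ✓
  (4) 1 < 2 ✓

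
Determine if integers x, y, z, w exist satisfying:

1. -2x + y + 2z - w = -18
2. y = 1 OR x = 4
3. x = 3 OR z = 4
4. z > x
Yes

Take x = 3, y = 1, z = 4, w = 21. Substituting into each constraint:
  (1) -2(3) + 1 + 2(4) + (-21) = -18 ✓
  (2) y = 1, target 1 ✓ (first branch holds)
  (3) x = 3, target 3 ✓ (first branch holds)
  (4) 4 > 3 ✓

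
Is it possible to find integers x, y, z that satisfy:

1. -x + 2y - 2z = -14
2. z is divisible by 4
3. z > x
Yes

Take x = -2, y = -8, z = 0. Substituting into each constraint:
  (1) 2 + 2(-8) - 2(0) = -14 ✓
  (2) 0 = 4 × 0, remainder 0 ✓
  (3) 0 > -2 ✓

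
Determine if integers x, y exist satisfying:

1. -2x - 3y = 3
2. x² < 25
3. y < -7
No

The full constraint system is jointly infeasible over the integers. Each constraint and what it forces:

  - -2x - 3y = 3: is a linear equation tying the variables together
  - x² < 25: restricts x to |x| ≤ 4
  - y < -7: bounds one variable relative to a constant

Range argument: with x ∈ [-4, 4], y ∈ [−∞, -8], the left side of the equation is at least 16, but the right side is 3 < 16. No integer solution exists.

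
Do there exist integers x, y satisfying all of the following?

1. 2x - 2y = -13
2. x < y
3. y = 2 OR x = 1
No

Even the single constraint (2x - 2y = -13) is infeasible over the integers.

  - 2x - 2y = -13: every term on the left is divisible by 2, so the LHS ≡ 0 (mod 2), but the RHS -13 is not — no integer solution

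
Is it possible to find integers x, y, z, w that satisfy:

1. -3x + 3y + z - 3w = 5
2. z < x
Yes

Take x = 0, y = 0, z = -1, w = -2. Substituting into each constraint:
  (1) -3(0) + 3(0) + (-1) - 3(-2) = 5 ✓
  (2) -1 < 0 ✓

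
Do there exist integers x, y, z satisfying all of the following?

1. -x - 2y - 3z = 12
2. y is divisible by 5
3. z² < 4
Yes

Take x = -15, y = 0, z = 1. Substituting into each constraint:
  (1) 15 - 2(0) - 3(1) = 12 ✓
  (2) 0 = 5 × 0, remainder 0 ✓
  (3) z² = (1)² = 1, and 1 < 4 ✓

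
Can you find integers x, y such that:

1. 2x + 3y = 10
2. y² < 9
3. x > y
Yes

Take x = 5, y = 0. Substituting into each constraint:
  (1) 2(5) + 3(0) = 10 ✓
  (2) y² = (0)² = 0, and 0 < 9 ✓
  (3) 5 > 0 ✓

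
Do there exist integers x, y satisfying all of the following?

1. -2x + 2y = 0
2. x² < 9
Yes

Take x = 0, y = 0. Substituting into each constraint:
  (1) -2(0) + 2(0) = 0 ✓
  (2) x² = (0)² = 0, and 0 < 9 ✓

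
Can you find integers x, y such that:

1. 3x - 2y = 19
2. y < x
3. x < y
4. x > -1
No

A contradictory subset is {y < x, x < y}. No integer assignment can satisfy these jointly:

  - y < x: bounds one variable relative to another variable
  - x < y: bounds one variable relative to another variable

Direct contradiction: x > y and y > x cannot both hold.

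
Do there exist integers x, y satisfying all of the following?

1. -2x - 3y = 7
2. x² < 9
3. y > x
Yes

Take x = -2, y = -1. Substituting into each constraint:
  (1) -2(-2) - 3(-1) = 7 ✓
  (2) x² = (-2)² = 4, and 4 < 9 ✓
  (3) -1 > -2 ✓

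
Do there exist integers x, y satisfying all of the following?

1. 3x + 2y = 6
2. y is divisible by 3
Yes

Take x = 2, y = 0. Substituting into each constraint:
  (1) 3(2) + 2(0) = 6 ✓
  (2) 0 = 3 × 0, remainder 0 ✓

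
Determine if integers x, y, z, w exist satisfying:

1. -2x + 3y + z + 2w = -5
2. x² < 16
Yes

Take x = 3, y = 0, z = 1, w = 0. Substituting into each constraint:
  (1) -2(3) + 3(0) + 1 + 2(0) = -5 ✓
  (2) x² = (3)² = 9, and 9 < 16 ✓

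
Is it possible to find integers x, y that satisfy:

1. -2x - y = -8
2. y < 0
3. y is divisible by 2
Yes

Take x = 5, y = -2. Substituting into each constraint:
  (1) -2(5) + 2 = -8 ✓
  (2) -2 < 0 ✓
  (3) -2 = 2 × -1, remainder 0 ✓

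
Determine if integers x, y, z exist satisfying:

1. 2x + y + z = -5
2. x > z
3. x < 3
Yes

Take x = 0, y = -4, z = -1. Substituting into each constraint:
  (1) 2(0) + (-4) + (-1) = -5 ✓
  (2) 0 > -1 ✓
  (3) 0 < 3 ✓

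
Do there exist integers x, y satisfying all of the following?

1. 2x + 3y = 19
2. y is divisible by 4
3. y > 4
No

A contradictory subset is {2x + 3y = 19, y is divisible by 4}. No integer assignment can satisfy these jointly:

  - 2x + 3y = 19: is a linear equation tying the variables together
  - y is divisible by 4: restricts y to multiples of 4

Modular obstruction: writing y = 4y', every remaining term of the linear equation is divisible by 2, so the left side is ≡ 0 (mod 2); but the right side 19 ≡ 1 (mod 2). No integers can satisfy it.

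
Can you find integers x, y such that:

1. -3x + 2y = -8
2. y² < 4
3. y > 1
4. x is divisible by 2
No

A contradictory subset is {y² < 4, y > 1}. No integer assignment can satisfy these jointly:

  - y² < 4: restricts y to |y| ≤ 1
  - y > 1: bounds one variable relative to a constant

Direct contradiction: the bounds on y require y ≥ 2 and y ≤ 1 simultaneously, which is empty.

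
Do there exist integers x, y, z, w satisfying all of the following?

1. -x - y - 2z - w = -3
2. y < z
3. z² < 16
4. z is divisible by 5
Yes

Take x = 0, y = -1, z = 0, w = 4. Substituting into each constraint:
  (1) 0 + 1 - 2(0) + (-4) = -3 ✓
  (2) -1 < 0 ✓
  (3) z² = (0)² = 0, and 0 < 16 ✓
  (4) 0 = 5 × 0, remainder 0 ✓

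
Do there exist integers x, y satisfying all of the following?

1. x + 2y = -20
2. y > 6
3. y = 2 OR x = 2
No

The full constraint system is jointly infeasible over the integers. Each constraint and what it forces:

  - x + 2y = -20: is a linear equation tying the variables together
  - y > 6: bounds one variable relative to a constant
  - y = 2 OR x = 2: forces a choice: either y = 2 or x = 2

Split on the disjunction (y = 2 OR x = 2):
  • If y = 2: this contradicts the bound y ≥ 7.
  • If x = 2: the equation forces y = -11, which contradicts the bound y ≥ 7.
Both branches are infeasible, so the system has no integer solution.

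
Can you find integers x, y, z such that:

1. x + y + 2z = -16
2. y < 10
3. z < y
Yes

Take x = -14, y = 0, z = -1. Substituting into each constraint:
  (1) (-14) + 0 + 2(-1) = -16 ✓
  (2) 0 < 10 ✓
  (3) -1 < 0 ✓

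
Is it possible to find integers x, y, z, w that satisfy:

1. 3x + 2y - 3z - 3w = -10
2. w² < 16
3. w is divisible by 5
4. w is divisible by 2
Yes

Take x = 0, y = 1, z = 4, w = 0. Substituting into each constraint:
  (1) 3(0) + 2(1) - 3(4) - 3(0) = -10 ✓
  (2) w² = (0)² = 0, and 0 < 16 ✓
  (3) 0 = 5 × 0, remainder 0 ✓
  (4) 0 = 2 × 0, remainder 0 ✓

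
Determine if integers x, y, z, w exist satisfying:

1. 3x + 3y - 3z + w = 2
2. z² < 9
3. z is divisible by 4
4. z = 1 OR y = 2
Yes

Take x = -1, y = 2, z = 0, w = -1. Substituting into each constraint:
  (1) 3(-1) + 3(2) - 3(0) + (-1) = 2 ✓
  (2) z² = (0)² = 0, and 0 < 9 ✓
  (3) 0 = 4 × 0, remainder 0 ✓
  (4) y = 2, target 2 ✓ (second branch holds)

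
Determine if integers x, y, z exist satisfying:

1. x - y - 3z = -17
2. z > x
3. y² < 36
Yes

Take x = 7, y = 0, z = 8. Substituting into each constraint:
  (1) 7 + 0 - 3(8) = -17 ✓
  (2) 8 > 7 ✓
  (3) y² = (0)² = 0, and 0 < 36 ✓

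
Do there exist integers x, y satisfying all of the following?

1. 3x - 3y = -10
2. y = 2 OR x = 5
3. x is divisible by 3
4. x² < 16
No

Even the single constraint (3x - 3y = -10) is infeasible over the integers.

  - 3x - 3y = -10: every term on the left is divisible by 3, so the LHS ≡ 0 (mod 3), but the RHS -10 is not — no integer solution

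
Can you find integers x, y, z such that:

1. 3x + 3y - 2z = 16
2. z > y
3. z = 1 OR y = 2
Yes

Take x = 6, y = 2, z = 4. Substituting into each constraint:
  (1) 3(6) + 3(2) - 2(4) = 16 ✓
  (2) 4 > 2 ✓
  (3) y = 2, target 2 ✓ (second branch holds)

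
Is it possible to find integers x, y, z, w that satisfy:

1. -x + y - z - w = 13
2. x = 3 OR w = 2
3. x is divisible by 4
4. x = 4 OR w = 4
Yes

Take x = 4, y = 0, z = -19, w = 2. Substituting into each constraint:
  (1) (-4) + 0 + 19 + (-2) = 13 ✓
  (2) w = 2, target 2 ✓ (second branch holds)
  (3) 4 = 4 × 1, remainder 0 ✓
  (4) x = 4, target 4 ✓ (first branch holds)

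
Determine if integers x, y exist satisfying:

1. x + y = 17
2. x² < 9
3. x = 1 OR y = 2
Yes

Take x = 1, y = 16. Substituting into each constraint:
  (1) 1 + 16 = 17 ✓
  (2) x² = (1)² = 1, and 1 < 9 ✓
  (3) x = 1, target 1 ✓ (first branch holds)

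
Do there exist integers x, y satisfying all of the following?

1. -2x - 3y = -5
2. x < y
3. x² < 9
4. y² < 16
Yes

Take x = -2, y = 3. Substituting into each constraint:
  (1) -2(-2) - 3(3) = -5 ✓
  (2) -2 < 3 ✓
  (3) x² = (-2)² = 4, and 4 < 9 ✓
  (4) y² = (3)² = 9, and 9 < 16 ✓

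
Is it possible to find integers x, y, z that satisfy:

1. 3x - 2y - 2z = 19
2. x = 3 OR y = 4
Yes

Take x = 3, y = 0, z = -5. Substituting into each constraint:
  (1) 3(3) - 2(0) - 2(-5) = 19 ✓
  (2) x = 3, target 3 ✓ (first branch holds)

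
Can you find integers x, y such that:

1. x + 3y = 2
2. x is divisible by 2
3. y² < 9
Yes

Take x = 2, y = 0. Substituting into each constraint:
  (1) 2 + 3(0) = 2 ✓
  (2) 2 = 2 × 1, remainder 0 ✓
  (3) y² = (0)² = 0, and 0 < 9 ✓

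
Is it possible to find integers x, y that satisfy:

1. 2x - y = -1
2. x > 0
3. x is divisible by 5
Yes

Take x = 5, y = 11. Substituting into each constraint:
  (1) 2(5) + (-11) = -1 ✓
  (2) 5 > 0 ✓
  (3) 5 = 5 × 1, remainder 0 ✓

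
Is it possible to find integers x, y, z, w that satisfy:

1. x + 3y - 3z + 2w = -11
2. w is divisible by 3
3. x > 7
Yes

Take x = 10, y = -7, z = 0, w = 0. Substituting into each constraint:
  (1) 10 + 3(-7) - 3(0) + 2(0) = -11 ✓
  (2) 0 = 3 × 0, remainder 0 ✓
  (3) 10 > 7 ✓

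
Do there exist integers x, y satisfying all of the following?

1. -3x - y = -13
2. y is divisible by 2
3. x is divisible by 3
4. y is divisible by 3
No

A contradictory subset is {-3x - y = -13, y is divisible by 3}. No integer assignment can satisfy these jointly:

  - -3x - y = -13: is a linear equation tying the variables together
  - y is divisible by 3: restricts y to multiples of 3

Modular obstruction: writing y = 3y', every remaining term of the linear equation is divisible by 3, so the left side is ≡ 0 (mod 3); but the right side -13 ≡ 2 (mod 3). No integers can satisfy it.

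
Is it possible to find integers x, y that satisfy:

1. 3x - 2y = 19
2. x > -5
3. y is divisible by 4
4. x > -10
Yes

Take x = 9, y = 4. Substituting into each constraint:
  (1) 3(9) - 2(4) = 19 ✓
  (2) 9 > -5 ✓
  (3) 4 = 4 × 1, remainder 0 ✓
  (4) 9 > -10 ✓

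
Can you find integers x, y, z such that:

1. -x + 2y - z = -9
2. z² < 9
Yes

Take x = 1, y = -4, z = 0. Substituting into each constraint:
  (1) (-1) + 2(-4) + 0 = -9 ✓
  (2) z² = (0)² = 0, and 0 < 9 ✓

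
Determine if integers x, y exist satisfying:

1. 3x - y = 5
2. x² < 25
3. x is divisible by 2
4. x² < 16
Yes

Take x = 0, y = -5. Substituting into each constraint:
  (1) 3(0) + 5 = 5 ✓
  (2) x² = (0)² = 0, and 0 < 25 ✓
  (3) 0 = 2 × 0, remainder 0 ✓
  (4) x² = (0)² = 0, and 0 < 16 ✓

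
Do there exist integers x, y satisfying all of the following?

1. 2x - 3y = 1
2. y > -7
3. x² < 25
Yes

Take x = 2, y = 1. Substituting into each constraint:
  (1) 2(2) - 3(1) = 1 ✓
  (2) 1 > -7 ✓
  (3) x² = (2)² = 4, and 4 < 25 ✓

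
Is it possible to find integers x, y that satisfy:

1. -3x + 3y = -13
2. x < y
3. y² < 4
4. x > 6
No

Even the single constraint (-3x + 3y = -13) is infeasible over the integers.

  - -3x + 3y = -13: every term on the left is divisible by 3, so the LHS ≡ 0 (mod 3), but the RHS -13 is not — no integer solution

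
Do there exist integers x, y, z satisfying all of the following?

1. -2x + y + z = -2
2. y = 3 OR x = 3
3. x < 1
Yes

Take x = 0, y = 3, z = -5. Substituting into each constraint:
  (1) -2(0) + 3 + (-5) = -2 ✓
  (2) y = 3, target 3 ✓ (first branch holds)
  (3) 0 < 1 ✓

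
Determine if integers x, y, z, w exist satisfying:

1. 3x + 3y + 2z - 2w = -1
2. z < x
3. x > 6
Yes

Take x = 7, y = 0, z = 0, w = 11. Substituting into each constraint:
  (1) 3(7) + 3(0) + 2(0) - 2(11) = -1 ✓
  (2) 0 < 7 ✓
  (3) 7 > 6 ✓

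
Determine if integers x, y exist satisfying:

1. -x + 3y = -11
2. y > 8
Yes

Take x = 38, y = 9. Substituting into each constraint:
  (1) (-38) + 3(9) = -11 ✓
  (2) 9 > 8 ✓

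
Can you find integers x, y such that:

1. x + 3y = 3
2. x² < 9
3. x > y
No

The full constraint system is jointly infeasible over the integers. Each constraint and what it forces:

  - x + 3y = 3: is a linear equation tying the variables together
  - x² < 9: restricts x to |x| ≤ 2
  - x > y: bounds one variable relative to another variable

The bounds confine x to {-2, -1, 0, 1, 2}. For each value, substitute into the equation:
  • x = -2: the equation gives 3y = 5, so y would not be an integer.
  • x = -1: the equation gives 3y = 4, so y would not be an integer.
  • x = 0: the equation forces y = 1, but x > y fails since 0 ≤ 1.
  • x = 1: the equation gives 3y = 2, so y would not be an integer.
  • x = 2: the equation gives 3y = 1, so y would not be an integer.
Every case fails, so no integer solution exists.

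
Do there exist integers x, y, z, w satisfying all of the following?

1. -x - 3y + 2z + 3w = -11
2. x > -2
Yes

Take x = 1, y = 0, z = -5, w = 0. Substituting into each constraint:
  (1) (-1) - 3(0) + 2(-5) + 3(0) = -11 ✓
  (2) 1 > -2 ✓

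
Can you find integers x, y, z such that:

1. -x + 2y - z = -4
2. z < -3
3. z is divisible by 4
Yes

Take x = 8, y = 0, z = -4. Substituting into each constraint:
  (1) (-8) + 2(0) + 4 = -4 ✓
  (2) -4 < -3 ✓
  (3) -4 = 4 × -1, remainder 0 ✓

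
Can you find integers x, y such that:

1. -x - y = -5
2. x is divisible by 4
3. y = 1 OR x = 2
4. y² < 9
Yes

Take x = 4, y = 1. Substituting into each constraint:
  (1) (-4) + (-1) = -5 ✓
  (2) 4 = 4 × 1, remainder 0 ✓
  (3) y = 1, target 1 ✓ (first branch holds)
  (4) y² = (1)² = 1, and 1 < 9 ✓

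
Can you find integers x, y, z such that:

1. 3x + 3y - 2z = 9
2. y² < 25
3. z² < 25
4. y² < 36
Yes

Take x = 3, y = 0, z = 0. Substituting into each constraint:
  (1) 3(3) + 3(0) - 2(0) = 9 ✓
  (2) y² = (0)² = 0, and 0 < 25 ✓
  (3) z² = (0)² = 0, and 0 < 25 ✓
  (4) y² = (0)² = 0, and 0 < 36 ✓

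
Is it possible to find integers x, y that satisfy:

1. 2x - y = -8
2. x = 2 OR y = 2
Yes

Take x = -3, y = 2. Substituting into each constraint:
  (1) 2(-3) + (-2) = -8 ✓
  (2) y = 2, target 2 ✓ (second branch holds)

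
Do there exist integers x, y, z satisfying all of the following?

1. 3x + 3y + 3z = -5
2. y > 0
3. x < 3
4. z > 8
No

Even the single constraint (3x + 3y + 3z = -5) is infeasible over the integers.

  - 3x + 3y + 3z = -5: every term on the left is divisible by 3, so the LHS ≡ 0 (mod 3), but the RHS -5 is not — no integer solution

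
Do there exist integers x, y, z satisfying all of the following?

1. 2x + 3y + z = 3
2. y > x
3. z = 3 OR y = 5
Yes

Take x = 4, y = 5, z = -20. Substituting into each constraint:
  (1) 2(4) + 3(5) + (-20) = 3 ✓
  (2) 5 > 4 ✓
  (3) y = 5, target 5 ✓ (second branch holds)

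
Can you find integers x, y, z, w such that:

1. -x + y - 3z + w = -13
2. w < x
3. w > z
Yes

Take x = 1, y = -15, z = -1, w = 0. Substituting into each constraint:
  (1) (-1) + (-15) - 3(-1) + 0 = -13 ✓
  (2) 0 < 1 ✓
  (3) 0 > -1 ✓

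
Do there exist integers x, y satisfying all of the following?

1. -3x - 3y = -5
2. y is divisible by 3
No

Even the single constraint (-3x - 3y = -5) is infeasible over the integers.

  - -3x - 3y = -5: every term on the left is divisible by 3, so the LHS ≡ 0 (mod 3), but the RHS -5 is not — no integer solution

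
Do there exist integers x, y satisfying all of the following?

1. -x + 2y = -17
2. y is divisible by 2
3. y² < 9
Yes

Take x = 17, y = 0. Substituting into each constraint:
  (1) (-17) + 2(0) = -17 ✓
  (2) 0 = 2 × 0, remainder 0 ✓
  (3) y² = (0)² = 0, and 0 < 9 ✓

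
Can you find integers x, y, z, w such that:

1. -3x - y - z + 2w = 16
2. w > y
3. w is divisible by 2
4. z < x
Yes

Take x = 0, y = -1, z = -15, w = 0. Substituting into each constraint:
  (1) -3(0) + 1 + 15 + 2(0) = 16 ✓
  (2) 0 > -1 ✓
  (3) 0 = 2 × 0, remainder 0 ✓
  (4) -15 < 0 ✓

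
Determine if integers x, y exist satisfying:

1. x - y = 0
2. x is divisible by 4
Yes

Take x = 0, y = 0. Substituting into each constraint:
  (1) 0 + 0 = 0 ✓
  (2) 0 = 4 × 0, remainder 0 ✓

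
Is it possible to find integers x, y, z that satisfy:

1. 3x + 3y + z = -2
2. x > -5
Yes

Take x = -1, y = 0, z = 1. Substituting into each constraint:
  (1) 3(-1) + 3(0) + 1 = -2 ✓
  (2) -1 > -5 ✓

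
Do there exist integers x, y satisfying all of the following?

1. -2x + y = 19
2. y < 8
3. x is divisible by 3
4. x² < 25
No

A contradictory subset is {-2x + y = 19, y < 8, x² < 25}. No integer assignment can satisfy these jointly:

  - -2x + y = 19: is a linear equation tying the variables together
  - y < 8: bounds one variable relative to a constant
  - x² < 25: restricts x to |x| ≤ 4

Range argument: with x ∈ [-4, 4], y ∈ [−∞, 7], the left side of the equation is at most 15, but the right side is 19 > 15. No integer solution exists.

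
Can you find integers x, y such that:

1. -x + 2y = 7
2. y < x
Yes

Take x = 9, y = 8. Substituting into each constraint:
  (1) (-9) + 2(8) = 7 ✓
  (2) 8 < 9 ✓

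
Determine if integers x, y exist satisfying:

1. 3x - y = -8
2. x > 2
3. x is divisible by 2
Yes

Take x = 4, y = 20. Substituting into each constraint:
  (1) 3(4) + (-20) = -8 ✓
  (2) 4 > 2 ✓
  (3) 4 = 2 × 2, remainder 0 ✓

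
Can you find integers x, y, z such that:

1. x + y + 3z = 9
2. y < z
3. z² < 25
Yes

Take x = 6, y = 0, z = 1. Substituting into each constraint:
  (1) 6 + 0 + 3(1) = 9 ✓
  (2) 0 < 1 ✓
  (3) z² = (1)² = 1, and 1 < 25 ✓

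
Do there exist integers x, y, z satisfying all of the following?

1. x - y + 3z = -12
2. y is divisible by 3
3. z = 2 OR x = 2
Yes

Take x = -18, y = 0, z = 2. Substituting into each constraint:
  (1) (-18) + 0 + 3(2) = -12 ✓
  (2) 0 = 3 × 0, remainder 0 ✓
  (3) z = 2, target 2 ✓ (first branch holds)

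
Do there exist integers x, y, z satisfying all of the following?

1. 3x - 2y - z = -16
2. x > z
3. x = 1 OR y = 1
Yes

Take x = 1, y = 10, z = -1. Substituting into each constraint:
  (1) 3(1) - 2(10) + 1 = -16 ✓
  (2) 1 > -1 ✓
  (3) x = 1, target 1 ✓ (first branch holds)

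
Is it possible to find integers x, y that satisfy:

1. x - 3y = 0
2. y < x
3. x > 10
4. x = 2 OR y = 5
Yes

Take x = 15, y = 5. Substituting into each constraint:
  (1) 15 - 3(5) = 0 ✓
  (2) 5 < 15 ✓
  (3) 15 > 10 ✓
  (4) y = 5, target 5 ✓ (second branch holds)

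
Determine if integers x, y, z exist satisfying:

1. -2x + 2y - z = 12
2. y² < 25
Yes

Take x = -6, y = 0, z = 0. Substituting into each constraint:
  (1) -2(-6) + 2(0) + 0 = 12 ✓
  (2) y² = (0)² = 0, and 0 < 25 ✓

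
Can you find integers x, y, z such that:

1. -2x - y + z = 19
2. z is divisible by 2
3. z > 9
Yes

Take x = 0, y = -9, z = 10. Substituting into each constraint:
  (1) -2(0) + 9 + 10 = 19 ✓
  (2) 10 = 2 × 5, remainder 0 ✓
  (3) 10 > 9 ✓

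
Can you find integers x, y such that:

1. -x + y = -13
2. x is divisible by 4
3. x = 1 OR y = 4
No

The full constraint system is jointly infeasible over the integers. Each constraint and what it forces:

  - -x + y = -13: is a linear equation tying the variables together
  - x is divisible by 4: restricts x to multiples of 4
  - x = 1 OR y = 4: forces a choice: either x = 1 or y = 4

Split on the disjunction (x = 1 OR y = 4):
  • If x = 1: this contradicts the divisibility constraint — 1 is not a multiple of 4.
  • If y = 4: with y = 4, writing x = 4x', every remaining term of the linear equation is divisible by 4, so the left side is ≡ 0 (mod 4); but the right side -17 ≡ 3 (mod 4). No integers can satisfy it.
Both branches are infeasible, so the system has no integer solution.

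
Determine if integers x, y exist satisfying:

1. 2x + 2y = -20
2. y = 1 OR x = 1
Yes

Take x = -11, y = 1. Substituting into each constraint:
  (1) 2(-11) + 2(1) = -20 ✓
  (2) y = 1, target 1 ✓ (first branch holds)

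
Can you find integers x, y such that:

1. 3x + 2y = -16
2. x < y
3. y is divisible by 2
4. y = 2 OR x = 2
No

A contradictory subset is {3x + 2y = -16, x < y, y = 2 OR x = 2}. No integer assignment can satisfy these jointly:

  - 3x + 2y = -16: is a linear equation tying the variables together
  - x < y: bounds one variable relative to another variable
  - y = 2 OR x = 2: forces a choice: either y = 2 or x = 2

Split on the disjunction (y = 2 OR x = 2):
  • If y = 2: with y = 2, every remaining term of the linear equation is divisible by 3, so the left side is ≡ 0 (mod 3); but the right side -20 ≡ 1 (mod 3). No integers can satisfy it.
  • If x = 2: the equation forces y = -11, giving (x, y) = (2, -11), which violates y > x.
Both branches are infeasible, so the system has no integer solution.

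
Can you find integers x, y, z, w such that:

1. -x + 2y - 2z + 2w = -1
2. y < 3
Yes

Take x = 1, y = 0, z = 0, w = 0. Substituting into each constraint:
  (1) (-1) + 2(0) - 2(0) + 2(0) = -1 ✓
  (2) 0 < 3 ✓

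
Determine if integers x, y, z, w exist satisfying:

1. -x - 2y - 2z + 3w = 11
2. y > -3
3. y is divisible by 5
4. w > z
Yes

Take x = -9, y = 0, z = -1, w = 0. Substituting into each constraint:
  (1) 9 - 2(0) - 2(-1) + 3(0) = 11 ✓
  (2) 0 > -3 ✓
  (3) 0 = 5 × 0, remainder 0 ✓
  (4) 0 > -1 ✓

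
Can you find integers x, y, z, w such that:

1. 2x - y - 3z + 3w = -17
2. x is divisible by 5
Yes

Take x = 0, y = 17, z = 0, w = 0. Substituting into each constraint:
  (1) 2(0) + (-17) - 3(0) + 3(0) = -17 ✓
  (2) 0 = 5 × 0, remainder 0 ✓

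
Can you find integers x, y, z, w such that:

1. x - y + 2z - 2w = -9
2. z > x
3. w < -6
Yes

Take x = -1, y = 22, z = 0, w = -7. Substituting into each constraint:
  (1) (-1) + (-22) + 2(0) - 2(-7) = -9 ✓
  (2) 0 > -1 ✓
  (3) -7 < -6 ✓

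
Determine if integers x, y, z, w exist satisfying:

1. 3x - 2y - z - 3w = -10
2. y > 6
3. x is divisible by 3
Yes

Take x = 0, y = 7, z = 2, w = -2. Substituting into each constraint:
  (1) 3(0) - 2(7) + (-2) - 3(-2) = -10 ✓
  (2) 7 > 6 ✓
  (3) 0 = 3 × 0, remainder 0 ✓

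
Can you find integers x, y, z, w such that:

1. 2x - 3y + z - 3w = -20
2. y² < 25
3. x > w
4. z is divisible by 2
Yes

Take x = 20, y = 2, z = 0, w = 18. Substituting into each constraint:
  (1) 2(20) - 3(2) + 0 - 3(18) = -20 ✓
  (2) y² = (2)² = 4, and 4 < 25 ✓
  (3) 20 > 18 ✓
  (4) 0 = 2 × 0, remainder 0 ✓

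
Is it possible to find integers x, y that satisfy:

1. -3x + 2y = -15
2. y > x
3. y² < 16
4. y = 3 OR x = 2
No

A contradictory subset is {-3x + 2y = -15, y > x, y = 3 OR x = 2}. No integer assignment can satisfy these jointly:

  - -3x + 2y = -15: is a linear equation tying the variables together
  - y > x: bounds one variable relative to another variable
  - y = 3 OR x = 2: forces a choice: either y = 3 or x = 2

Split on the disjunction (y = 3 OR x = 2):
  • If y = 3: the equation forces x = 7, giving (y, x) = (3, 7), which violates y > x.
  • If x = 2: with x = 2, every remaining term of the linear equation is divisible by 2, so the left side is ≡ 0 (mod 2); but the right side -9 ≡ 1 (mod 2). No integers can satisfy it.
Both branches are infeasible, so the system has no integer solution.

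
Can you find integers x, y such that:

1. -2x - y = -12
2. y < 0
Yes

Take x = 7, y = -2. Substituting into each constraint:
  (1) -2(7) + 2 = -12 ✓
  (2) -2 < 0 ✓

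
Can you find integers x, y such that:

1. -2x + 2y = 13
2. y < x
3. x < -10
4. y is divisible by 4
No

Even the single constraint (-2x + 2y = 13) is infeasible over the integers.

  - -2x + 2y = 13: every term on the left is divisible by 2, so the LHS ≡ 0 (mod 2), but the RHS 13 is not — no integer solution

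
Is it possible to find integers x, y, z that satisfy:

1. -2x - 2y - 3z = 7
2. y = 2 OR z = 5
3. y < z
Yes

Take x = -16, y = 2, z = 7. Substituting into each constraint:
  (1) -2(-16) - 2(2) - 3(7) = 7 ✓
  (2) y = 2, target 2 ✓ (first branch holds)
  (3) 2 < 7 ✓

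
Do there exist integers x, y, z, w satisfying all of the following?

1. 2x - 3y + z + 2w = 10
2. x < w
Yes

Take x = -1, y = 0, z = 12, w = 0. Substituting into each constraint:
  (1) 2(-1) - 3(0) + 12 + 2(0) = 10 ✓
  (2) -1 < 0 ✓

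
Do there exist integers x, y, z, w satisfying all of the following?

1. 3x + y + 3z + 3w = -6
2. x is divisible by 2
Yes

Take x = 0, y = 0, z = -2, w = 0. Substituting into each constraint:
  (1) 3(0) + 0 + 3(-2) + 3(0) = -6 ✓
  (2) 0 = 2 × 0, remainder 0 ✓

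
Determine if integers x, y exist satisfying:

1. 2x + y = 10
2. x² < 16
Yes

Take x = 0, y = 10. Substituting into each constraint:
  (1) 2(0) + 10 = 10 ✓
  (2) x² = (0)² = 0, and 0 < 16 ✓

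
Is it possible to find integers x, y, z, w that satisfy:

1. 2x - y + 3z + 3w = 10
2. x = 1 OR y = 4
Yes

Take x = 1, y = 4, z = 4, w = 0. Substituting into each constraint:
  (1) 2(1) + (-4) + 3(4) + 3(0) = 10 ✓
  (2) x = 1, target 1 ✓ (first branch holds)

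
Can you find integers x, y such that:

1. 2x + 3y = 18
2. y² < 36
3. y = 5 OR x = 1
No

A contradictory subset is {2x + 3y = 18, y = 5 OR x = 1}. No integer assignment can satisfy these jointly:

  - 2x + 3y = 18: is a linear equation tying the variables together
  - y = 5 OR x = 1: forces a choice: either y = 5 or x = 1

Split on the disjunction (y = 5 OR x = 1):
  • If y = 5: with y = 5, every remaining term of the linear equation is divisible by 2, so the left side is ≡ 0 (mod 2); but the right side 3 ≡ 1 (mod 2). No integers can satisfy it.
  • If x = 1: with x = 1, every remaining term of the linear equation is divisible by 3, so the left side is ≡ 0 (mod 3); but the right side 16 ≡ 1 (mod 3). No integers can satisfy it.
Both branches are infeasible, so the system has no integer solution.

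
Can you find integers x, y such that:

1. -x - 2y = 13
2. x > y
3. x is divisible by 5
Yes

Take x = 5, y = -9. Substituting into each constraint:
  (1) (-5) - 2(-9) = 13 ✓
  (2) 5 > -9 ✓
  (3) 5 = 5 × 1, remainder 0 ✓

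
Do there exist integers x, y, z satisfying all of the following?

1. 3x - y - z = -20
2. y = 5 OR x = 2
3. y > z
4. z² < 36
Yes

Take x = -4, y = 5, z = 3. Substituting into each constraint:
  (1) 3(-4) + (-5) + (-3) = -20 ✓
  (2) y = 5, target 5 ✓ (first branch holds)
  (3) 5 > 3 ✓
  (4) z² = (3)² = 9, and 9 < 36 ✓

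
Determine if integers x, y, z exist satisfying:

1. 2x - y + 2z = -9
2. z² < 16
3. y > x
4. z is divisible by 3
Yes

Take x = -2, y = -1, z = -3. Substituting into each constraint:
  (1) 2(-2) + 1 + 2(-3) = -9 ✓
  (2) z² = (-3)² = 9, and 9 < 16 ✓
  (3) -1 > -2 ✓
  (4) -3 = 3 × -1, remainder 0 ✓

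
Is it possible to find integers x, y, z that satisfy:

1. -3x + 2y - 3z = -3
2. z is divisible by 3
Yes

Take x = 1, y = 0, z = 0. Substituting into each constraint:
  (1) -3(1) + 2(0) - 3(0) = -3 ✓
  (2) 0 = 3 × 0, remainder 0 ✓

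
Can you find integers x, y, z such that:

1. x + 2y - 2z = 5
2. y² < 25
Yes

Take x = 5, y = 0, z = 0. Substituting into each constraint:
  (1) 5 + 2(0) - 2(0) = 5 ✓
  (2) y² = (0)² = 0, and 0 < 25 ✓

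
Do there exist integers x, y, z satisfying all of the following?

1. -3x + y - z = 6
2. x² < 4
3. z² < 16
Yes

Take x = 0, y = 6, z = 0. Substituting into each constraint:
  (1) -3(0) + 6 + 0 = 6 ✓
  (2) x² = (0)² = 0, and 0 < 4 ✓
  (3) z² = (0)² = 0, and 0 < 16 ✓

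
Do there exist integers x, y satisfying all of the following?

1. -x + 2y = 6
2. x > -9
Yes

Take x = -6, y = 0. Substituting into each constraint:
  (1) 6 + 2(0) = 6 ✓
  (2) -6 > -9 ✓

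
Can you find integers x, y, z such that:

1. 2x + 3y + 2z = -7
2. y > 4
Yes

Take x = 0, y = 5, z = -11. Substituting into each constraint:
  (1) 2(0) + 3(5) + 2(-11) = -7 ✓
  (2) 5 > 4 ✓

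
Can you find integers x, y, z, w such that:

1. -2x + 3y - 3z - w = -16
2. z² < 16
Yes

Take x = 8, y = 0, z = 0, w = 0. Substituting into each constraint:
  (1) -2(8) + 3(0) - 3(0) + 0 = -16 ✓
  (2) z² = (0)² = 0, and 0 < 16 ✓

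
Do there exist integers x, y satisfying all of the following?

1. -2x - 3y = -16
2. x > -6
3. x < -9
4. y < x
No

A contradictory subset is {x > -6, x < -9}. No integer assignment can satisfy these jointly:

  - x > -6: bounds one variable relative to a constant
  - x < -9: bounds one variable relative to a constant

Direct contradiction: the bounds on x require x ≥ -5 and x ≤ -10 simultaneously, which is empty.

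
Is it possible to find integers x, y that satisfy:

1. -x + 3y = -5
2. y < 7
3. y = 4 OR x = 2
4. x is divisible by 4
No

A contradictory subset is {-x + 3y = -5, y = 4 OR x = 2, x is divisible by 4}. No integer assignment can satisfy these jointly:

  - -x + 3y = -5: is a linear equation tying the variables together
  - y = 4 OR x = 2: forces a choice: either y = 4 or x = 2
  - x is divisible by 4: restricts x to multiples of 4

Split on the disjunction (y = 4 OR x = 2):
  • If y = 4: with y = 4, writing x = 4x', every remaining term of the linear equation is divisible by 4, so the left side is ≡ 0 (mod 4); but the right side -17 ≡ 3 (mod 4). No integers can satisfy it.
  • If x = 2: this contradicts the divisibility constraint — 2 is not a multiple of 4.
Both branches are infeasible, so the system has no integer solution.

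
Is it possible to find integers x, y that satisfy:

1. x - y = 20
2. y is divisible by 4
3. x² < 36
Yes

Take x = 4, y = -16. Substituting into each constraint:
  (1) 4 + 16 = 20 ✓
  (2) -16 = 4 × -4, remainder 0 ✓
  (3) x² = (4)² = 16, and 16 < 36 ✓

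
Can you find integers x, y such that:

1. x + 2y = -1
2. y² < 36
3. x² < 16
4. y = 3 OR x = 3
Yes

Take x = 3, y = -2. Substituting into each constraint:
  (1) 3 + 2(-2) = -1 ✓
  (2) y² = (-2)² = 4, and 4 < 36 ✓
  (3) x² = (3)² = 9, and 9 < 16 ✓
  (4) x = 3, target 3 ✓ (second branch holds)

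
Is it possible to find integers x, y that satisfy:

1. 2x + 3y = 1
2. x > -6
Yes

Take x = -1, y = 1. Substituting into each constraint:
  (1) 2(-1) + 3(1) = 1 ✓
  (2) -1 > -6 ✓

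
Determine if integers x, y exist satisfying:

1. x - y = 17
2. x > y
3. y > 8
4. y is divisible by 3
Yes

Take x = 26, y = 9. Substituting into each constraint:
  (1) 26 + (-9) = 17 ✓
  (2) 26 > 9 ✓
  (3) 9 > 8 ✓
  (4) 9 = 3 × 3, remainder 0 ✓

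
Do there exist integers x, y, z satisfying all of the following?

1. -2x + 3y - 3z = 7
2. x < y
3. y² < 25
Yes

Take x = 1, y = 2, z = -1. Substituting into each constraint:
  (1) -2(1) + 3(2) - 3(-1) = 7 ✓
  (2) 1 < 2 ✓
  (3) y² = (2)² = 4, and 4 < 25 ✓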